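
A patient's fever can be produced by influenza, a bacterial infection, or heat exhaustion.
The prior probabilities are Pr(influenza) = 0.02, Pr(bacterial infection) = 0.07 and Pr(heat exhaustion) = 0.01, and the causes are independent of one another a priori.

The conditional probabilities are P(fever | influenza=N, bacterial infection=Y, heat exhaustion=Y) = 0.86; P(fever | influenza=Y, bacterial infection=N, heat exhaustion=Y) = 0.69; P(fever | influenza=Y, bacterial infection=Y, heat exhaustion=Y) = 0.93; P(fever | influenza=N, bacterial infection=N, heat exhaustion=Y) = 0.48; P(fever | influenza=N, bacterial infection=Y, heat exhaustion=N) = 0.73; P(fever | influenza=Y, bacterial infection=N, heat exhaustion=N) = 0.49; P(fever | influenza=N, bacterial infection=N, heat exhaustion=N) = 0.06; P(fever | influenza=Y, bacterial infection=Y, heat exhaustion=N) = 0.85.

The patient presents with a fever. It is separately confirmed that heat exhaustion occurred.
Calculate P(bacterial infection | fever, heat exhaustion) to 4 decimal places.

By total probability over the 4 (influenza, bacterial infection) configurations:
  P(fever | heat exhaustion) = 0.48×0.98×0.93 + 0.86×0.98×0.07 + 0.69×0.02×0.93 + 0.93×0.02×0.07
        = 0.437472 + 0.058996 + 0.012834 + 0.001302 = 0.510604
Configurations with bacterial infection contribute 0.060298, so
  P(bacterial infection | fever, heat exhaustion) = 0.060298 / 0.510604 ≈ 0.1181

P(bacterial infection | fever, heat exhaustion) ≈ 0.1181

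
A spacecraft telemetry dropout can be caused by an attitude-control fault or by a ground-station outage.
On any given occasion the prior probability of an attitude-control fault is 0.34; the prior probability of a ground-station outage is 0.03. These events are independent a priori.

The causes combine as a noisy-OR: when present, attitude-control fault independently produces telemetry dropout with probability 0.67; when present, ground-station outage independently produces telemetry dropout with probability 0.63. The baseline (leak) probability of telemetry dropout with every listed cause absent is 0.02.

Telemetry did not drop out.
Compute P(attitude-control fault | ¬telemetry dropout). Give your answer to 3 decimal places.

P(attitude-control fault | ¬telemetry dropout) ≈ 0.145

Under noisy-OR, P(telemetry dropout | causes) = 1 − (1−0.02)·∏(1−qᵢ) over the active causes.
P(¬telemetry dropout) = 0.98*0.66*0.97 + 0.3626*0.66*0.03 + 0.3234*0.34*0.97 + 0.119658*0.34*0.03 = 0.627396 + 0.007179 + 0.106657 + 0.001221 = 0.742453
Of this, 0.107878 comes from 0.106657 + 0.001221 (the attitude-control fault=true cases).
So P(attitude-control fault | ¬telemetry dropout) = 0.107878/0.742453 ≈ 0.145.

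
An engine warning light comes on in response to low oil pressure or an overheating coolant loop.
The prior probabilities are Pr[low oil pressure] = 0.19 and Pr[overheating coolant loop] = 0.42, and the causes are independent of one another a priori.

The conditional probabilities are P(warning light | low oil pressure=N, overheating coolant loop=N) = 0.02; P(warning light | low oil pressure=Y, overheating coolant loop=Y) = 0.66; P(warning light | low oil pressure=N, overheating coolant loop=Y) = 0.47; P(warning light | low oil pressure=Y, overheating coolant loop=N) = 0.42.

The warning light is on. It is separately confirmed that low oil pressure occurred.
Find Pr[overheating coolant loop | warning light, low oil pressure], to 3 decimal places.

Pr[overheating coolant loop | warning light, low oil pressure] ≈ 0.532

Weight on overheating coolant loop=true, given the evidence: 0.66·0.42 = 0.277200
The normalizing constant is 0.42·0.58 + 0.66·0.42 = 0.520800
Posterior = 0.277200 / 0.520800 ≈ 0.532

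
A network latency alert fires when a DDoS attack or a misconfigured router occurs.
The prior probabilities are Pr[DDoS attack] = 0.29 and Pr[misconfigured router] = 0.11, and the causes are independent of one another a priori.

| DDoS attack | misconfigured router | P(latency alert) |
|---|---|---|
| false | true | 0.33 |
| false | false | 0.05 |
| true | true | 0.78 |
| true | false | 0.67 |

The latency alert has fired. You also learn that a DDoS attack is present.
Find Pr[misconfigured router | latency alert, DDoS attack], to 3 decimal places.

Pr[misconfigured router | latency alert, DDoS attack] ≈ 0.126

P(latency alert | DDoS attack) = 0.67·0.89 + 0.78·0.11 = 0.596300 + 0.085800 = 0.682100
The misconfigured router-present share is 0.78·0.11 = 0.085800.
P(misconfigured router | latency alert, DDoS attack) = 0.085800 / 0.682100 ≈ 0.126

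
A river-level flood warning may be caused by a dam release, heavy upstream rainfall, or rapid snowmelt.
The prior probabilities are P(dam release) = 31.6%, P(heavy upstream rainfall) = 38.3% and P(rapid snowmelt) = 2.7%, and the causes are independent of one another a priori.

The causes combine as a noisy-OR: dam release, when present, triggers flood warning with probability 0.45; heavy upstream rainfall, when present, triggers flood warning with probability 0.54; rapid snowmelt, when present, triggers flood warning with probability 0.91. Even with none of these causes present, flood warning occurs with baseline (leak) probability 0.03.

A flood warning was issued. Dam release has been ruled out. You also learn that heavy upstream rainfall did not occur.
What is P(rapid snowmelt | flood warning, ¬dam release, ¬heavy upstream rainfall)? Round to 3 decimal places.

P(rapid snowmelt | flood warning, ¬dam release, ¬heavy upstream rainfall) ≈ 0.458

Under noisy-OR, P(flood warning | causes) = 1 − (1−0.03)·∏(1−qᵢ) over the active causes.
Sum P(flood warning|·) weighted by the priors over both values of rapid snowmelt:
  P(flood warning | ¬dam release, ¬heavy upstream rainfall) = 0.03×0.973 + 0.9127×0.027
        = 0.029190 + 0.024643 = 0.053833
The terms with rapid snowmelt present sum to 0.024643, so
  P(rapid snowmelt | flood warning, ¬dam release, ¬heavy upstream rainfall) = 0.024643 / 0.053833 ≈ 0.458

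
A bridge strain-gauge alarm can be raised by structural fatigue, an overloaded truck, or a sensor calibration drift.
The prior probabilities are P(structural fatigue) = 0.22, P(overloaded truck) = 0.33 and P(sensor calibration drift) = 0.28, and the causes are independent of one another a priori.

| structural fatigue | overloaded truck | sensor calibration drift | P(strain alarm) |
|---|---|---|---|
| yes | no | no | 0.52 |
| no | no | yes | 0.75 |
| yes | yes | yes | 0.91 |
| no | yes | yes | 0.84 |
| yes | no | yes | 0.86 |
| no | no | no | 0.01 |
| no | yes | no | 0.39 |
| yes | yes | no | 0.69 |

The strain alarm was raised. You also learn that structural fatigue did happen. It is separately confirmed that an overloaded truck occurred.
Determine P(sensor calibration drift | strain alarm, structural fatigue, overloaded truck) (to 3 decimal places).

P(strain alarm | structural fatigue, overloaded truck) = 0.69*0.72 + 0.91*0.28 = 0.496800 + 0.254800 = 0.751600
Of this, 0.254800 comes from 0.91*0.28 (the sensor calibration drift=true cases).
P(sensor calibration drift | strain alarm, structural fatigue, overloaded truck) = 0.254800 / 0.751600 ≈ 0.339

P(sensor calibration drift | strain alarm, structural fatigue, overloaded truck) ≈ 0.339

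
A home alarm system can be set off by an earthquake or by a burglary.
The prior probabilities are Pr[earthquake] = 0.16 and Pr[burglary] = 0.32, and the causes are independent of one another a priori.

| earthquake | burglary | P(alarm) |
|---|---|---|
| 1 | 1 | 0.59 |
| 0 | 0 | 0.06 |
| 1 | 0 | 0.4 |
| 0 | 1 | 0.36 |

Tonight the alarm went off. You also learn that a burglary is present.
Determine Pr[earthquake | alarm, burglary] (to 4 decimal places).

For the numerator, keep only earthquake=true terms: 0.59*0.16 = 0.094400
Normalizer over all consistent configurations: 0.36*0.84 + 0.59*0.16 = 0.396800
Posterior = 0.094400 / 0.396800 ≈ 0.2379

Pr[earthquake | alarm, burglary] ≈ 0.2379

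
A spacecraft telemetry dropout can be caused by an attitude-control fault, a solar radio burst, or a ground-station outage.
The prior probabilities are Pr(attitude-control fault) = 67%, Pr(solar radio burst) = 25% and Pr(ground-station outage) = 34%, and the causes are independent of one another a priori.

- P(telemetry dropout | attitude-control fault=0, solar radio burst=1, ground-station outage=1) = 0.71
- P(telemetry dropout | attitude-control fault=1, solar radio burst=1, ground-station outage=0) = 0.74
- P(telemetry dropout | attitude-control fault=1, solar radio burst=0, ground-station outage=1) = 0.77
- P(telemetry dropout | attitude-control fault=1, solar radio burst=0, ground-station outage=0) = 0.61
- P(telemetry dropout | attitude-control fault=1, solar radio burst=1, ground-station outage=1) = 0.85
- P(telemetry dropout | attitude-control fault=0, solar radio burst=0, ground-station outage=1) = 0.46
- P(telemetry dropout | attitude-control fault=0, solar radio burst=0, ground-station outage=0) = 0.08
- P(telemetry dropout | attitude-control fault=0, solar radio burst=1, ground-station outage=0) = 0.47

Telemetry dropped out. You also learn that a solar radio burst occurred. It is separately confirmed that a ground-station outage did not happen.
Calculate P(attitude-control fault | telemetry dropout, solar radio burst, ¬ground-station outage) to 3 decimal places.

P(attitude-control fault | telemetry dropout, solar radio burst, ¬ground-station outage) ≈ 0.762

Enumerate both values of attitude-control fault and weight by the priors:
  P(telemetry dropout | solar radio burst, ¬ground-station outage) = 0.47·0.33 + 0.74·0.67
        = 0.155100 + 0.495800 = 0.650900
Keeping only the attitude-control fault-present terms gives 0.495800, so
  P(attitude-control fault | telemetry dropout, solar radio burst, ¬ground-station outage) = 0.495800 / 0.650900 ≈ 0.762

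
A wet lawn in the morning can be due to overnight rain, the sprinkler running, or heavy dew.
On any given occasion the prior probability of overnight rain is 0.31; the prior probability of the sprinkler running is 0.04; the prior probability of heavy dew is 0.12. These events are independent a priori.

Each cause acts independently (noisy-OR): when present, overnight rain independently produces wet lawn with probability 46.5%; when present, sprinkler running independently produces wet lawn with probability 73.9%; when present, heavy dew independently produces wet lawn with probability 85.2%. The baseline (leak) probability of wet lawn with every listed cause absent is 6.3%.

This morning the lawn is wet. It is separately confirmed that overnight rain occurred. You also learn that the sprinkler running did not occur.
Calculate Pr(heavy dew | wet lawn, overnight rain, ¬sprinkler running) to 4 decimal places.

Pr(heavy dew | wet lawn, overnight rain, ¬sprinkler running) ≈ 0.2020

Under noisy-OR, P(wet lawn | causes) = 1 − (1−0.063)·∏(1−qᵢ) over the active causes.
Enumerate both values of heavy dew and weight by the priors:
  P(wet lawn | overnight rain, ¬sprinkler running) = 0.498705×0.88 + 0.925808×0.12
        = 0.438860 + 0.111097 = 0.549957
Keeping only the heavy dew-present terms gives 0.111097, so
  P(heavy dew | wet lawn, overnight rain, ¬sprinkler running) = 0.111097 / 0.549957 ≈ 0.2020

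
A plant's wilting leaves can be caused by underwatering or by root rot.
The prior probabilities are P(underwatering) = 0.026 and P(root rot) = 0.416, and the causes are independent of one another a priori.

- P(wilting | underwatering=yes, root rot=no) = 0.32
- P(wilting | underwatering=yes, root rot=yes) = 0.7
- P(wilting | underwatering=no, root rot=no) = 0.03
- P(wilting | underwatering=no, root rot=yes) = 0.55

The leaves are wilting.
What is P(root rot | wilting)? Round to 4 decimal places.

P(root rot | wilting) ≈ 0.9131

P(wilting) = 0.03*0.974*0.584 + 0.55*0.974*0.416 + 0.32*0.026*0.584 + 0.7*0.026*0.416 = 0.017064 + 0.222851 + 0.004859 + 0.007571 = 0.252345
Restricting to configurations with root rot present: 0.222851 + 0.007571 = 0.230422.
Hence the posterior is 0.230422/0.252345 ≈ 0.9131.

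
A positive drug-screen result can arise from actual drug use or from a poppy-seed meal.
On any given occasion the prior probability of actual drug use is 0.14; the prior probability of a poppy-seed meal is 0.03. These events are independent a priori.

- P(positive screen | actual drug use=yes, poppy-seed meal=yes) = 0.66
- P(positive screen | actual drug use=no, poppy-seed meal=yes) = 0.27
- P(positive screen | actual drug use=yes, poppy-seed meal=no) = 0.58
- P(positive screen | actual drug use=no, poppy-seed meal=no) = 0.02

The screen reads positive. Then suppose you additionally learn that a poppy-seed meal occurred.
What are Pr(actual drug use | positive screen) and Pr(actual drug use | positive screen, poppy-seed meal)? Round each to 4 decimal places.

Pr(actual drug use | positive screen) ≈ 0.7752; Pr(actual drug use | positive screen, poppy-seed meal) ≈ 0.2847

Enumerate the 4 (actual drug use, poppy-seed meal) configurations and weight by the priors:
  P(positive screen) = 0.02×0.86×0.97 + 0.27×0.86×0.03 + 0.58×0.14×0.97 + 0.66×0.14×0.03
        = 0.016684 + 0.006966 + 0.078764 + 0.002772 = 0.105186
The terms with actual drug use present sum to 0.081536, so
  P(actual drug use | positive screen) = 0.081536 / 0.105186 ≈ 0.7752

With the extra evidence:
Enumerate both values of actual drug use and weight by the priors:
  P(positive screen | poppy-seed meal) = 0.27×0.86 + 0.66×0.14
        = 0.232200 + 0.092400 = 0.324600
The terms with actual drug use present sum to 0.092400, so
  P(actual drug use | positive screen, poppy-seed meal) = 0.092400 / 0.324600 ≈ 0.2847
This is intercausal reasoning (explaining away): once poppy-seed meal accounts for the positive screen, actual drug use becomes less likely.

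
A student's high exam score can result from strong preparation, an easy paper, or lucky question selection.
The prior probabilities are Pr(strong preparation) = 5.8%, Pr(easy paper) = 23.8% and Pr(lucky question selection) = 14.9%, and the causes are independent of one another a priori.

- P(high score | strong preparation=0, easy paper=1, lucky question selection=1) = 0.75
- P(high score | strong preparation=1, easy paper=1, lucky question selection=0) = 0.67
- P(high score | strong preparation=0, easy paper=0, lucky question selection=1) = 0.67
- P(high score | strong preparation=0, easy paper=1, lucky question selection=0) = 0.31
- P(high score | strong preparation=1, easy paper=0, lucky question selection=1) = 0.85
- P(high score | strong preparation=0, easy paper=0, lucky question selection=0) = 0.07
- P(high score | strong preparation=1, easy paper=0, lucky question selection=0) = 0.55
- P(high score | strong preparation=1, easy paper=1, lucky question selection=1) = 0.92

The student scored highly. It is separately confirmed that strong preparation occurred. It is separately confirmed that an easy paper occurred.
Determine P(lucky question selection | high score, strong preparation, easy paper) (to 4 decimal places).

P(lucky question selection | high score, strong preparation, easy paper) ≈ 0.1938

Sum P(high score|·) weighted by the priors over both values of lucky question selection:
  P(high score | strong preparation, easy paper) = 0.67*0.851 + 0.92*0.149
        = 0.570170 + 0.137080 = 0.707250
The terms with lucky question selection present sum to 0.137080, so
  P(lucky question selection | high score, strong preparation, easy paper) = 0.137080 / 0.707250 ≈ 0.1938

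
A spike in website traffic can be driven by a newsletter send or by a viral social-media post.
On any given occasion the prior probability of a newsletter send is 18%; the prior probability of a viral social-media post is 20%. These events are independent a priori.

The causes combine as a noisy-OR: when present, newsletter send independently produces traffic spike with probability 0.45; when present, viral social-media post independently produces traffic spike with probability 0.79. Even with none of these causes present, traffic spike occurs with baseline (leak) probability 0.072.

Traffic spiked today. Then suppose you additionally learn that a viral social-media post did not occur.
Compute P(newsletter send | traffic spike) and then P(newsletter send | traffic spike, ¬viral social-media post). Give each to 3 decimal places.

P(newsletter send | traffic spike) ≈ 0.364; P(newsletter send | traffic spike, ¬viral social-media post) ≈ 0.599

Under noisy-OR, P(traffic spike | causes) = 1 − (1−0.072)·∏(1−qᵢ) over the active causes.
By total probability over the 4 (newsletter send, viral social-media post) configurations:
  P(traffic spike) = 0.072·0.82·0.8 + 0.80512·0.82·0.2 + 0.4896·0.18·0.8 + 0.892816·0.18·0.2
        = 0.047232 + 0.132040 + 0.070502 + 0.032141 = 0.281915
Configurations with newsletter send contribute 0.102643, so
  P(newsletter send | traffic spike) = 0.102643 / 0.281915 ≈ 0.364

With the extra evidence:
P(traffic spike | ¬viral social-media post) = 0.072·0.82 + 0.4896·0.18 = 0.059040 + 0.088128 = 0.147168
Of this, 0.088128 comes from 0.4896·0.18 (the newsletter send=true cases).
P(newsletter send | traffic spike, ¬viral social-media post) = 0.088128 / 0.147168 ≈ 0.599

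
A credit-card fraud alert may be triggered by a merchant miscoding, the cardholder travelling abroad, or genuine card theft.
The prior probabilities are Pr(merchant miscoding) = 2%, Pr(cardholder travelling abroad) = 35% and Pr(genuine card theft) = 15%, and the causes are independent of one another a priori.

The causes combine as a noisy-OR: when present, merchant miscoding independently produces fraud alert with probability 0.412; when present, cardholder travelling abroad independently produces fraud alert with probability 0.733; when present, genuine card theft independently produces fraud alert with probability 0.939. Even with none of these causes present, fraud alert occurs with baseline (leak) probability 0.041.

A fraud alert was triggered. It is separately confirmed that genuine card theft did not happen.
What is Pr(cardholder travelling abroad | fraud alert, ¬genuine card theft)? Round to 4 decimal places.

Pr(cardholder travelling abroad | fraud alert, ¬genuine card theft) ≈ 0.8915

Under noisy-OR, P(fraud alert | causes) = 1 − (1−0.041)·∏(1−qᵢ) over the active causes.
P(fraud alert | ¬genuine card theft) = 0.041·0.98·0.65 + 0.743947·0.98·0.35 + 0.436108·0.02·0.65 + 0.849441·0.02·0.35 = 0.026117 + 0.255174 + 0.005669 + 0.005946 = 0.292906
Of this, 0.261120 comes from 0.255174 + 0.005946 (the cardholder travelling abroad=true cases).
Hence the posterior is 0.261120/0.292906 ≈ 0.8915.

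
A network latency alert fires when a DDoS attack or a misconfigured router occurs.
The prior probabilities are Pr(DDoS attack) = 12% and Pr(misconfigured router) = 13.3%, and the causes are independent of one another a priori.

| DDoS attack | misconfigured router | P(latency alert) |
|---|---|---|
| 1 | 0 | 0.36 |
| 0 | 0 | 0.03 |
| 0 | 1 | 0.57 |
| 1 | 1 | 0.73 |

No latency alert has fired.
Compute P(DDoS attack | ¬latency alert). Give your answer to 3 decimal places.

Enumerate the 4 (DDoS attack, misconfigured router) configurations and weight by the priors:
  P(¬latency alert) = 0.97×0.88×0.867 + 0.43×0.88×0.133 + 0.64×0.12×0.867 + 0.27×0.12×0.133
        = 0.740071 + 0.050327 + 0.066586 + 0.004309 = 0.861293
Keeping only the DDoS attack-present terms gives 0.070895, so
  P(DDoS attack | ¬latency alert) = 0.070895 / 0.861293 ≈ 0.082

P(DDoS attack | ¬latency alert) ≈ 0.082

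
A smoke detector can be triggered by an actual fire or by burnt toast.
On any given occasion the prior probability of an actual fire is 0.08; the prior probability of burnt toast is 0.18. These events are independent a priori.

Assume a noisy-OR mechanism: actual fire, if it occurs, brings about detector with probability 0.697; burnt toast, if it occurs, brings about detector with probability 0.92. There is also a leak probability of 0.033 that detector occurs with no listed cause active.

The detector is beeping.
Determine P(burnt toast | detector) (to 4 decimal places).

P(burnt toast | detector) ≈ 0.7007

Under noisy-OR, P(detector | causes) = 1 − (1−0.033)·∏(1−qᵢ) over the active causes.
P(detector) = 0.033*0.92*0.82 + 0.92264*0.92*0.18 + 0.706999*0.08*0.82 + 0.97656*0.08*0.18 = 0.024895 + 0.152789 + 0.046379 + 0.014062 = 0.238125
Restricting to configurations with burnt toast present: 0.152789 + 0.014062 = 0.166851.
P(burnt toast | detector) = 0.166851 / 0.238125 ≈ 0.7007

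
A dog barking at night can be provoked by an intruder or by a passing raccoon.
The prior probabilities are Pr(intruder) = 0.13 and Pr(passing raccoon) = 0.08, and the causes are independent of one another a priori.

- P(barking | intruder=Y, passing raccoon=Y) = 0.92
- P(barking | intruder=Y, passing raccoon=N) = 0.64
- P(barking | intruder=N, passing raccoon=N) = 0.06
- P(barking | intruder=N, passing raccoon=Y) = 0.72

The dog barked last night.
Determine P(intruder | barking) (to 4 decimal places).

P(barking) = 0.06·0.87·0.92 + 0.72·0.87·0.08 + 0.64·0.13·0.92 + 0.92·0.13·0.08 = 0.048024 + 0.050112 + 0.076544 + 0.009568 = 0.184248
The intruder-present share is 0.076544 + 0.009568 = 0.086112.
Hence the posterior is 0.086112/0.184248 ≈ 0.4674.

P(intruder | barking) ≈ 0.4674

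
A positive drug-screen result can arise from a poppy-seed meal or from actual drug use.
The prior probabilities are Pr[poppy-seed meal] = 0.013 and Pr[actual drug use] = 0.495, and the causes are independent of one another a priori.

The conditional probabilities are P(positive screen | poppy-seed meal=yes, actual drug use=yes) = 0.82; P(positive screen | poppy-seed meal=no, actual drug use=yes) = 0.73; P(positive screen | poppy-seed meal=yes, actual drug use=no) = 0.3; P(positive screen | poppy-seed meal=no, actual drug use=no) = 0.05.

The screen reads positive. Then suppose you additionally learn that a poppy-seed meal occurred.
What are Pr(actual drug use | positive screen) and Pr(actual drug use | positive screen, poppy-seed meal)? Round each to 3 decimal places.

Sum P(positive screen|·) weighted by the priors over the 4 (poppy-seed meal, actual drug use) configurations:
  P(positive screen) = 0.05×0.987×0.505 + 0.73×0.987×0.495 + 0.3×0.013×0.505 + 0.82×0.013×0.495
        = 0.024922 + 0.356652 + 0.001969 + 0.005277 = 0.388820
Keeping only the actual drug use-present terms gives 0.361929, so
  P(actual drug use | positive screen) = 0.361929 / 0.388820 ≈ 0.931

Now condition on the additional information:
P(positive screen | poppy-seed meal) = 0.3×0.505 + 0.82×0.495 = 0.151500 + 0.405900 = 0.557400
Restricting to configurations with actual drug use present: 0.82×0.495 = 0.405900.
Hence the posterior is 0.405900/0.557400 ≈ 0.728.
Conditioning on poppy-seed meal lowers the posterior on actual drug use: the classic explaining-away effect in a common-effect structure.

Pr(actual drug use | positive screen) ≈ 0.931; Pr(actual drug use | positive screen, poppy-seed meal) ≈ 0.728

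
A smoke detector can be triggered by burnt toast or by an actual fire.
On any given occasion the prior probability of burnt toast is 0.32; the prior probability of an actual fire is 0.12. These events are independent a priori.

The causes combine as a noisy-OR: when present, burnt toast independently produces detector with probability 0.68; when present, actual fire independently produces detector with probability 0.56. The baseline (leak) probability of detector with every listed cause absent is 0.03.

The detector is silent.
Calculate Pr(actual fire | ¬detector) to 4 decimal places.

Pr(actual fire | ¬detector) ≈ 0.0566

Under noisy-OR, P(detector | causes) = 1 − (1−0.03)·∏(1−qᵢ) over the active causes.
P(¬detector) = 0.97×0.68×0.88 + 0.4268×0.68×0.12 + 0.3104×0.32×0.88 + 0.136576×0.32×0.12 = 0.580448 + 0.034827 + 0.087409 + 0.005245 = 0.707929
The actual fire-present share is 0.034827 + 0.005245 = 0.040072.
Hence the posterior is 0.040072/0.707929 ≈ 0.0566.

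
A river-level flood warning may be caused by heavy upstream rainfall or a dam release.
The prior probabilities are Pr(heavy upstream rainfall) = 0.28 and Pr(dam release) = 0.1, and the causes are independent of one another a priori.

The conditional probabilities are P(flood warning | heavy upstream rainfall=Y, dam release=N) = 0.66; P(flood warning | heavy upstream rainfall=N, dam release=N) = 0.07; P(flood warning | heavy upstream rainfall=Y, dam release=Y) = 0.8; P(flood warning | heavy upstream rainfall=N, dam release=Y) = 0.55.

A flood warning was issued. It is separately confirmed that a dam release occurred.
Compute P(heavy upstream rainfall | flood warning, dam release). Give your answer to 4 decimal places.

By total probability over both values of heavy upstream rainfall:
  P(flood warning | dam release) = 0.55*0.72 + 0.8*0.28
        = 0.396000 + 0.224000 = 0.620000
Configurations with heavy upstream rainfall contribute 0.224000, so
  P(heavy upstream rainfall | flood warning, dam release) = 0.224000 / 0.620000 ≈ 0.3613

P(heavy upstream rainfall | flood warning, dam release) ≈ 0.3613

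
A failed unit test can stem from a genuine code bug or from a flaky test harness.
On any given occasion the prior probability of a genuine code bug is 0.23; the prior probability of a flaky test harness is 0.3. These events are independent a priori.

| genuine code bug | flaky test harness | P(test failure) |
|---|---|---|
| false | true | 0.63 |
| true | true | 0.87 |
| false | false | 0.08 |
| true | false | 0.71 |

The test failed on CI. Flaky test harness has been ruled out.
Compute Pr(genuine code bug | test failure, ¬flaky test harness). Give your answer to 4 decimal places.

Pr(genuine code bug | test failure, ¬flaky test harness) ≈ 0.7261

P(test failure | ¬flaky test harness) = 0.08*0.77 + 0.71*0.23 = 0.061600 + 0.163300 = 0.224900
Of this, 0.163300 comes from 0.71*0.23 (the genuine code bug=true cases).
So P(genuine code bug | test failure, ¬flaky test harness) = 0.163300/0.224900 ≈ 0.7261.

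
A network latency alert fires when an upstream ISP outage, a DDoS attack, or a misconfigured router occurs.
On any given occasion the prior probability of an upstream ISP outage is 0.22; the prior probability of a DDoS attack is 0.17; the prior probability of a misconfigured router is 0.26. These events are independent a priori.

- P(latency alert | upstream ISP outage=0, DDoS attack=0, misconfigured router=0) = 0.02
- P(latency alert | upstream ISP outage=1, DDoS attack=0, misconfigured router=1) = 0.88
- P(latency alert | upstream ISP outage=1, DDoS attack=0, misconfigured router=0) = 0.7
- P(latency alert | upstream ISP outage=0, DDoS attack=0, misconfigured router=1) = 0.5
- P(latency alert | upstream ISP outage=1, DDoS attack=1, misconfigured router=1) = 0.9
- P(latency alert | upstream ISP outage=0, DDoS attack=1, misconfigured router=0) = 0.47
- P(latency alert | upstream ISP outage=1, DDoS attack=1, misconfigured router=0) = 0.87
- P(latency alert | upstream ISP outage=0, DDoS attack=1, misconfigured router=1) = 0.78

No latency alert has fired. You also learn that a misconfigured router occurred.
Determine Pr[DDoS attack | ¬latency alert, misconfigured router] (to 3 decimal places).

For the numerator, keep only DDoS attack=true terms: 0.029172 + 0.003740 = 0.032912
Normalizer over all consistent configurations: 0.5×0.78×0.83 + 0.22×0.78×0.17 + 0.12×0.22×0.83 + 0.1×0.22×0.17 = 0.378524
P(DDoS attack | ¬latency alert, misconfigured router) = 0.032912/0.378524 ≈ 0.087

Pr[DDoS attack | ¬latency alert, misconfigured router] ≈ 0.087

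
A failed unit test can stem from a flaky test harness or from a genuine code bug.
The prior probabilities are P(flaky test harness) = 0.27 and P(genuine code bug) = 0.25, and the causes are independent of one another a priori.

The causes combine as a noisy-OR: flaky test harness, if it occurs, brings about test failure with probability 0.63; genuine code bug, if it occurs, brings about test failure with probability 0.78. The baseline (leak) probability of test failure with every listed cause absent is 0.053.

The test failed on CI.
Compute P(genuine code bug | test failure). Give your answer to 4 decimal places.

P(genuine code bug | test failure) ≈ 0.5629

Under noisy-OR, P(test failure | causes) = 1 − (1−0.053)·∏(1−qᵢ) over the active causes.
Sum P(test failure|·) weighted by the priors over the 4 (flaky test harness, genuine code bug) configurations:
  P(test failure) = 0.053*0.73*0.75 + 0.79166*0.73*0.25 + 0.64961*0.27*0.75 + 0.922914*0.27*0.25
        = 0.029017 + 0.144478 + 0.131546 + 0.062297 = 0.367338
Keeping only the genuine code bug-present terms gives 0.206775, so
  P(genuine code bug | test failure) = 0.206775 / 0.367338 ≈ 0.5629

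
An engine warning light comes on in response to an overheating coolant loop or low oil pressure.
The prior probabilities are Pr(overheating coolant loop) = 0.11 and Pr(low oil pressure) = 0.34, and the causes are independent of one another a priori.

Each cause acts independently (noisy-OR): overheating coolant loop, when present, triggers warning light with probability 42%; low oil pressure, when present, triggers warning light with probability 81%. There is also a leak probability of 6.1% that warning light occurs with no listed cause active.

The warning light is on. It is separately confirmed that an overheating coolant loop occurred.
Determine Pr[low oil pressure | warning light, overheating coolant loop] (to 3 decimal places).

Under noisy-OR, P(warning light | causes) = 1 − (1−0.061)·∏(1−qᵢ) over the active causes.
Enumerate both values of low oil pressure and weight by the priors:
  P(warning light | overheating coolant loop) = 0.45538·0.66 + 0.896522·0.34
        = 0.300551 + 0.304817 = 0.605368
Configurations with low oil pressure contribute 0.304817, so
  P(low oil pressure | warning light, overheating coolant loop) = 0.304817 / 0.605368 ≈ 0.504

Pr[low oil pressure | warning light, overheating coolant loop] ≈ 0.504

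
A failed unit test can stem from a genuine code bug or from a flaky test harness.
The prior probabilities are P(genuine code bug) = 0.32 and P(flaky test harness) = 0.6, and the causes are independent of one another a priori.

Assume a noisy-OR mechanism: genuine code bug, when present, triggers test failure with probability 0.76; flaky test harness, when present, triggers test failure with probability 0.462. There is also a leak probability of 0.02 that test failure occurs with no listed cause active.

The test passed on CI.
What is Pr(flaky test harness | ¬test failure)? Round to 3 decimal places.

Under noisy-OR, P(test failure | causes) = 1 − (1−0.02)·∏(1−qᵢ) over the active causes.
By total probability over the 4 (genuine code bug, flaky test harness) configurations:
  P(¬test failure) = 0.98×0.68×0.4 + 0.52724×0.68×0.6 + 0.2352×0.32×0.4 + 0.126538×0.32×0.6
        = 0.266560 + 0.215114 + 0.030106 + 0.024295 = 0.536075
Keeping only the flaky test harness-present terms gives 0.239409, so
  P(flaky test harness | ¬test failure) = 0.239409 / 0.536075 ≈ 0.447

Pr(flaky test harness | ¬test failure) ≈ 0.447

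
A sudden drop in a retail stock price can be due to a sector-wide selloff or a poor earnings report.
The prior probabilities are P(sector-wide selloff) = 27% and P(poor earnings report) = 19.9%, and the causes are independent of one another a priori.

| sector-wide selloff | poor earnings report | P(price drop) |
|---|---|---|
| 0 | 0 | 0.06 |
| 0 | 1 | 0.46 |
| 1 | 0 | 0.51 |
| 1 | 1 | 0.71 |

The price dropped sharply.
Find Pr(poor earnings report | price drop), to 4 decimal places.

Sum P(price drop|·) weighted by the priors over the 4 (sector-wide selloff, poor earnings report) configurations:
  P(price drop) = 0.06*0.73*0.801 + 0.46*0.73*0.199 + 0.51*0.27*0.801 + 0.71*0.27*0.199
        = 0.035084 + 0.066824 + 0.110298 + 0.038148 = 0.250354
The terms with poor earnings report present sum to 0.104972, so
  P(poor earnings report | price drop) = 0.104972 / 0.250354 ≈ 0.4193

Pr(poor earnings report | price drop) ≈ 0.4193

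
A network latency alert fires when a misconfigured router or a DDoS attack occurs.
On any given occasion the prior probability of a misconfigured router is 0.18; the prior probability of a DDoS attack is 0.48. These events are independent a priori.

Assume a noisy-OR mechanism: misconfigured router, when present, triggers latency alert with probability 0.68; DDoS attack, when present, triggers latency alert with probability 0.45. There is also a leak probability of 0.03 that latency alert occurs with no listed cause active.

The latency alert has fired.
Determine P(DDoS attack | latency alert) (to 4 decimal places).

Under noisy-OR, P(latency alert | causes) = 1 − (1−0.03)·∏(1−qᵢ) over the active causes.
Weight on DDoS attack=true, given the evidence: 0.183614 + 0.071650 = 0.255264
The normalizing constant is 0.03·0.82·0.52 + 0.4665·0.82·0.48 + 0.6896·0.18·0.52 + 0.82928·0.18·0.48 = 0.332603
P(DDoS attack | latency alert) = 0.255264/0.332603 ≈ 0.7675

P(DDoS attack | latency alert) ≈ 0.7675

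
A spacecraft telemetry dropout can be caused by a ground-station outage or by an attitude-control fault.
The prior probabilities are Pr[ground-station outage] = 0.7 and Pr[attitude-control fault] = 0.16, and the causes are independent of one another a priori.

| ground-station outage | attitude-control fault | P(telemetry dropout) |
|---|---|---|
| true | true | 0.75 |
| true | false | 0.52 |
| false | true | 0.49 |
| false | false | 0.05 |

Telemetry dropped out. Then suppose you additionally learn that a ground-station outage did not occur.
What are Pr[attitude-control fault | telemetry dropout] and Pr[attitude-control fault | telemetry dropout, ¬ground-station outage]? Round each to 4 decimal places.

Enumerate the 4 (ground-station outage, attitude-control fault) configurations and weight by the priors:
  P(telemetry dropout) = 0.05·0.3·0.84 + 0.49·0.3·0.16 + 0.52·0.7·0.84 + 0.75·0.7·0.16
        = 0.012600 + 0.023520 + 0.305760 + 0.084000 = 0.425880
Configurations with attitude-control fault contribute 0.107520, so
  P(attitude-control fault | telemetry dropout) = 0.107520 / 0.425880 ≈ 0.2525

Now condition on the additional information:
P(telemetry dropout | ¬ground-station outage) = 0.05*0.84 + 0.49*0.16 = 0.042000 + 0.078400 = 0.120400
Of this, 0.078400 comes from 0.49*0.16 (the attitude-control fault=true cases).
P(attitude-control fault | telemetry dropout, ¬ground-station outage) = 0.078400 / 0.120400 ≈ 0.6512
Ruling out ground-station outage raises the posterior on attitude-control fault — the flip side of explaining away.

Pr[attitude-control fault | telemetry dropout] ≈ 0.2525; Pr[attitude-control fault | telemetry dropout, ¬ground-station outage] ≈ 0.6512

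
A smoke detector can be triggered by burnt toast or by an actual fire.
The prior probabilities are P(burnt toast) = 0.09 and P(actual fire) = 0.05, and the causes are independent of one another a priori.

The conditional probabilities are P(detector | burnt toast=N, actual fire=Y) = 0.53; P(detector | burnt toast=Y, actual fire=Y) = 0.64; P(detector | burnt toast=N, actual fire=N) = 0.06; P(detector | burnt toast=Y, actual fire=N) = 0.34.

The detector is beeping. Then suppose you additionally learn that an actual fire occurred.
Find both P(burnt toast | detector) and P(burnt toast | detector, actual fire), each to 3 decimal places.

P(burnt toast | detector) ≈ 0.296; P(burnt toast | detector, actual fire) ≈ 0.107

Weight on burnt toast=true, given the evidence: 0.029070 + 0.002880 = 0.031950
Denominator P(detector): 0.06·0.91·0.95 + 0.53·0.91·0.05 + 0.34·0.09·0.95 + 0.64·0.09·0.05 = 0.107935
P(burnt toast | detector) = 0.031950/0.107935 ≈ 0.296

Now condition on the additional information:
Enumerate both values of burnt toast and weight by the priors:
  P(detector | actual fire) = 0.53*0.91 + 0.64*0.09
        = 0.482300 + 0.057600 = 0.539900
Configurations with burnt toast contribute 0.057600, so
  P(burnt toast | detector, actual fire) = 0.057600 / 0.539900 ≈ 0.107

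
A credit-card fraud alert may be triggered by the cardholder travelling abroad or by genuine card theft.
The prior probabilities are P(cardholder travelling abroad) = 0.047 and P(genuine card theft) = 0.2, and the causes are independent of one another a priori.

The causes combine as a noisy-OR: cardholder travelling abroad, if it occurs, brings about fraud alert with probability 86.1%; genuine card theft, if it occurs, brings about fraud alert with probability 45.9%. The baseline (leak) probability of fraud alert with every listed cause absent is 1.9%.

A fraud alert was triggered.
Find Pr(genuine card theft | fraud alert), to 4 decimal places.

Under noisy-OR, P(fraud alert | causes) = 1 − (1−0.019)·∏(1−qᵢ) over the active causes.
By total probability over the 4 (cardholder travelling abroad, genuine card theft) configurations:
  P(fraud alert) = 0.019×0.953×0.8 + 0.469279×0.953×0.2 + 0.863641×0.047×0.8 + 0.92623×0.047×0.2
        = 0.014486 + 0.089445 + 0.032473 + 0.008707 = 0.145111
Configurations with genuine card theft contribute 0.098152, so
  P(genuine card theft | fraud alert) = 0.098152 / 0.145111 ≈ 0.6764

Pr(genuine card theft | fraud alert) ≈ 0.6764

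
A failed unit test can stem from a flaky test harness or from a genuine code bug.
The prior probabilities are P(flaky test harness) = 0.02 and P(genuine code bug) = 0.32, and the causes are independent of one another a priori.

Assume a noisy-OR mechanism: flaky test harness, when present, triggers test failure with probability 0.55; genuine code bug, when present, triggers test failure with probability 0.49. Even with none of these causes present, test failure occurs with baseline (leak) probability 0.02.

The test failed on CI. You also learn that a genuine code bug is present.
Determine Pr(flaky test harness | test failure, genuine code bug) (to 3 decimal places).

Under noisy-OR, P(test failure | causes) = 1 − (1−0.02)·∏(1−qᵢ) over the active causes.
Numerator (weight on configurations with flaky test harness): 0.77509·0.02 = 0.015502
The normalizing constant is 0.5002·0.98 + 0.77509·0.02 = 0.505698
Posterior = 0.015502 / 0.505698 ≈ 0.031

Pr(flaky test harness | test failure, genuine code bug) ≈ 0.031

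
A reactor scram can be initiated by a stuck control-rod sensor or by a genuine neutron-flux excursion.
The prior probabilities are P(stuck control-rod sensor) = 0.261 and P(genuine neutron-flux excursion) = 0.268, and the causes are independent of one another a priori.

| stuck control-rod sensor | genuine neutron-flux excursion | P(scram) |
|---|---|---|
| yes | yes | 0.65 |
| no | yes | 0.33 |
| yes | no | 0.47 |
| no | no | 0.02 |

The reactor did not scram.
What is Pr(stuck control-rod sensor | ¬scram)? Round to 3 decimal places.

Pr(stuck control-rod sensor | ¬scram) ≈ 0.159

Numerator (weight on configurations with stuck control-rod sensor): 0.101258 + 0.024482 = 0.125740
Normalizer over all consistent configurations: 0.98×0.739×0.732 + 0.67×0.739×0.268 + 0.53×0.261×0.732 + 0.35×0.261×0.268 = 0.788564
Posterior = 0.125740 / 0.788564 ≈ 0.159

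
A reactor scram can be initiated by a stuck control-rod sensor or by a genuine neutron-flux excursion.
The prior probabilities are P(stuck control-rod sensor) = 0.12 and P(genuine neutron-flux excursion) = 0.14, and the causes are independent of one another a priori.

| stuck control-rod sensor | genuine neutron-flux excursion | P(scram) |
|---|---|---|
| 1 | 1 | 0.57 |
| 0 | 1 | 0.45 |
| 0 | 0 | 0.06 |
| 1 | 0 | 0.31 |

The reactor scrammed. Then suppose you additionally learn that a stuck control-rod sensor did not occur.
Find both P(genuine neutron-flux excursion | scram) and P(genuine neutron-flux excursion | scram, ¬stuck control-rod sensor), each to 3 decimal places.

P(scram) = 0.06×0.88×0.86 + 0.45×0.88×0.14 + 0.31×0.12×0.86 + 0.57×0.12×0.14 = 0.045408 + 0.055440 + 0.031992 + 0.009576 = 0.142416
Of this, 0.065016 comes from 0.055440 + 0.009576 (the genuine neutron-flux excursion=true cases).
So P(genuine neutron-flux excursion | scram) = 0.065016/0.142416 ≈ 0.457.

Now condition on the additional information:
P(scram | ¬stuck control-rod sensor) = 0.06·0.86 + 0.45·0.14 = 0.051600 + 0.063000 = 0.114600
The genuine neutron-flux excursion-present share is 0.45·0.14 = 0.063000.
Hence the posterior is 0.063000/0.114600 ≈ 0.550.
Ruling out stuck control-rod sensor raises the posterior on genuine neutron-flux excursion — the flip side of explaining away.

P(genuine neutron-flux excursion | scram) ≈ 0.457; P(genuine neutron-flux excursion | scram, ¬stuck control-rod sensor) ≈ 0.550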